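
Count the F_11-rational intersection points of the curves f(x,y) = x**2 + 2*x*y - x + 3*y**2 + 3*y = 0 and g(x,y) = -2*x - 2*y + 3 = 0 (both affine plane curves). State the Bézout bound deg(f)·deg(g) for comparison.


Common zeros: ∅; count = 0; Bézout bound = 2.

deg(f) = 2, deg(g) = 1, so Bézout bound = 2.
Scan x ∈ F_11. For each x, list the y ∈ F_11 with f(x, y) ≡ 0 and those with g(x, y) ≡ 0 (mod 11); the common zeros in that column are the intersection.
  x = 0: f ≡ 0 at y ∈ {0, 10}; g ≡ 0 at y ∈ {7}; common: ∅.
  x = 1: f ≡ 0 at y ∈ {0, 2}; g ≡ 0 at y ∈ {6}; common: ∅.
  x = 2: f ≡ 0 at y ∈ {7, 9}; g ≡ 0 at y ∈ {5}; common: ∅.
  x = 3: f ≡ 0 at y ∈ {9, 10}; g ≡ 0 at y ∈ {4}; common: ∅.
  x = 4: f ≡ 0 at y ∈ ∅; g ≡ 0 at y ∈ {3}; common: ∅.
  x = 5: f ≡ 0 at y ∈ ∅; g ≡ 0 at y ∈ {2}; common: ∅.
  x = 6: f ≡ 0 at y ∈ ∅; g ≡ 0 at y ∈ {1}; common: ∅.
  x = 7: f ≡ 0 at y ∈ {2, 7}; g ≡ 0 at y ∈ {0}; common: ∅.
  x = 8: f ≡ 0 at y ∈ ∅; g ≡ 0 at y ∈ {10}; common: ∅.
  x = 9: f ≡ 0 at y ∈ ∅; g ≡ 0 at y ∈ {9}; common: ∅.
  x = 10: f ≡ 0 at y ∈ ∅; g ≡ 0 at y ∈ {8}; common: ∅.
Collecting: common zeros = ∅, so the count is 0.
Comparison with the Bézout bound: 0 ≤ 2 = deg(f)·deg(g), as expected for curves with no common component (the affine F_11-count falls short of the bound because intersections may lie at infinity, over extension fields, or carry multiplicity).


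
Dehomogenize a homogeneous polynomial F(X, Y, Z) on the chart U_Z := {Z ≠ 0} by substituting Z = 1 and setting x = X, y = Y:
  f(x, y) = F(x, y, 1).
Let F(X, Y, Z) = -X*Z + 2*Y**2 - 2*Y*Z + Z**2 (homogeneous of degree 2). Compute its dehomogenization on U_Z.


f(x, y) = -x + 2*y**2 - 2*y + 1

On U_Z we set Z = 1. Each monomial c·X^i·Y^j·Z^k in F becomes c·x^i·y^j·1^k = c·x^i·y^j.
Substituting Z = 1: F(X, Y, 1) = -x + 2*y**2 - 2*y + 1.
Note: deg(f) ≤ deg(F) = 2; strict inequality happens when F is divisible by Z (lost terms).


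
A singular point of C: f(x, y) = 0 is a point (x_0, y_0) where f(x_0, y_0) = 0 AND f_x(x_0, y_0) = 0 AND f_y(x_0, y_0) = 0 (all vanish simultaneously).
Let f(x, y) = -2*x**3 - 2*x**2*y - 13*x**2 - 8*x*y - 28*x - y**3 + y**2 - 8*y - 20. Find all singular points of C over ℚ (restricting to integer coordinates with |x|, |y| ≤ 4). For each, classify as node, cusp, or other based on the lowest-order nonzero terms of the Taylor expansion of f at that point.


Singular points: {(-2, 0)}; classification: node.

Compute partial derivatives:
  f_x = -6*x**2 - 4*x*y - 26*x - 8*y - 28.
  f_y = -2*x**2 - 8*x - 3*y**2 + 2*y - 8.
Scan x_0 ∈ {−4, ..., 4}. For each x_0, f_y(x_0, y) is a polynomial in y; find its integer roots y ∈ {−4, ..., 4}, then test f_x and f at those candidates.
  x = -4: f_y(-4, y) = -3*y**2 + 2*y - 8; no integer root y with |y| ≤ 4.
  x = -3: f_y(-3, y) = -3*y**2 + 2*y - 2; no integer root y with |y| ≤ 4.
  x = -2: f_y(-2, y) = -3*y**2 + 2*y; vanishes at y ∈ {0}. (-2, 0): f_x = 0, f = 0 — SINGULAR.
  x = -1: f_y(-1, y) = -3*y**2 + 2*y - 2; no integer root y with |y| ≤ 4.
  x = 0: f_y(0, y) = -3*y**2 + 2*y - 8; no integer root y with |y| ≤ 4.
  x = 1: f_y(1, y) = -3*y**2 + 2*y - 18; no integer root y with |y| ≤ 4.
  x = 2: f_y(2, y) = -3*y**2 + 2*y - 32; no integer root y with |y| ≤ 4.
  x = 3: f_y(3, y) = -3*y**2 + 2*y - 50; no integer root y with |y| ≤ 4.
  x = 4: f_y(4, y) = -3*y**2 + 2*y - 72; no integer root y with |y| ≤ 4.
Only singular point on the grid: (-2, 0).
Classify: substitute x = -2 + u, y = 0 + v and expand: f = -2*u**3 - 2*u**2*v - u**2 - v**3 + v**2.
No constant or linear terms (consistent with a singular point). Quadratic part: -u**2 + v**2. Cubic part: -2*u**3 - 2*u**2*v - v**3.
The quadratic part v**2 - u**2 = (v − u)(v + u) splits into two distinct linear factors, so there are two distinct tangent lines y − 0 = ±(x − -2) — this is a node (ordinary double point).
Classification: node.


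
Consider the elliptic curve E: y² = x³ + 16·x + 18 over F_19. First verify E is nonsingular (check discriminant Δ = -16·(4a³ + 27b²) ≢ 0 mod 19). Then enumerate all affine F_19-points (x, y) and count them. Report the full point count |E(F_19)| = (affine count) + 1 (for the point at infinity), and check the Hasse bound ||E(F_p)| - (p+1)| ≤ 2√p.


Affine points = {(1, 4), (1, 15), (2, 1), (2, 18), (3, 6), (3, 13), (6, 8), (6, 11), (7, 6), (7, 13), (9, 6), (9, 13), (10, 0), (11, 9), (11, 10), (12, 0), (15, 2), (15, 17), (16, 0), (17, 4), (17, 15), (18, 1), (18, 18)}; affine count = 23; |E(F_19)| = 24.

Discriminant check: Δ ∝ 4a³ + 27b² = 4·16³ + 27·18² = 4·4096 + 27·324 ≡ 14 (mod 19). Nonzero ⇒ E is nonsingular.
For each x ∈ F_19, compute rhs = x³ + 16·x + 18 mod 19, then count y ∈ F_19 with y² ≡ rhs.
  x = 0: rhs = 18, matching y values: none (0 points).
  x = 1: rhs = 16, matching y values: 4, 15 (2 points).
  x = 2: rhs = 1, matching y values: 1, 18 (2 points).
  x = 3: rhs = 17, matching y values: 6, 13 (2 points).
  x = 4: rhs = 13, matching y values: none (0 points).
  x = 5: rhs = 14, matching y values: none (0 points).
  x = 6: rhs = 7, matching y values: 8, 11 (2 points).
  x = 7: rhs = 17, matching y values: 6, 13 (2 points).
  x = 8: rhs = 12, matching y values: none (0 points).
  x = 9: rhs = 17, matching y values: 6, 13 (2 points).
  x = 10: rhs = 0, matching y values: 0 (1 points).
  x = 11: rhs = 5, matching y values: 9, 10 (2 points).
  x = 12: rhs = 0, matching y values: 0 (1 points).
  x = 13: rhs = 10, matching y values: none (0 points).
  x = 14: rhs = 3, matching y values: none (0 points).
  x = 15: rhs = 4, matching y values: 2, 17 (2 points).
  x = 16: rhs = 0, matching y values: 0 (1 points).
  x = 17: rhs = 16, matching y values: 4, 15 (2 points).
  x = 18: rhs = 1, matching y values: 1, 18 (2 points).
Total affine count: 23.
Full point count |E(F_19)| = 23 + 1 = 24.
Hasse bound: |24 − (19+1)| = |4| = 4 ≤ 2√19 ≈ 8.7178 ✓.


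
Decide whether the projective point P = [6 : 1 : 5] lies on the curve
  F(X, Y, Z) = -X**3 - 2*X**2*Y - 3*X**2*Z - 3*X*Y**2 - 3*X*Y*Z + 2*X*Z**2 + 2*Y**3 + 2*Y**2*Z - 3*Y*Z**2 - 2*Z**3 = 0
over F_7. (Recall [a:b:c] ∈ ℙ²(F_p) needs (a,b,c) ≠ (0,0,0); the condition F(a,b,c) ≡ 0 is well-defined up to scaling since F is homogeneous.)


F(6,1,5) ≡ 3 (mod 7); P is NOT on the curve.

Evaluate F(6, 1, 5) term-by-term (mod 7).
  -X**3 ↦ -1·216·1·1 = -216
  -2*X**2*Y ↦ -2·36·1·1 = -72
  -3*X**2*Z ↦ -3·36·1·5 = -540
  -3*X*Y**2 ↦ -3·6·1·1 = -18
  -3*X*Y*Z ↦ -3·6·1·5 = -90
  2*X*Z**2 ↦ 2·6·1·25 = 300
  2*Y**3 ↦ 2·1·1·1 = 2
  2*Y**2*Z ↦ 2·1·1·5 = 10
  -3*Y*Z**2 ↦ -3·1·1·25 = -75
  -2*Z**3 ↦ -2·1·1·125 = -250
Sum: F(6, 1, 5) = (-216) + (-72) + (-540) + (-18) + (-90) + (300) + (2) + (10) + (-75) + (-250) = -949.
Reducing mod 7: -949 ≡ 3 (mod 7).
Since F(a, b, c) ≡ 3 ≠ 0 (mod 7), P does NOT lie on the curve.


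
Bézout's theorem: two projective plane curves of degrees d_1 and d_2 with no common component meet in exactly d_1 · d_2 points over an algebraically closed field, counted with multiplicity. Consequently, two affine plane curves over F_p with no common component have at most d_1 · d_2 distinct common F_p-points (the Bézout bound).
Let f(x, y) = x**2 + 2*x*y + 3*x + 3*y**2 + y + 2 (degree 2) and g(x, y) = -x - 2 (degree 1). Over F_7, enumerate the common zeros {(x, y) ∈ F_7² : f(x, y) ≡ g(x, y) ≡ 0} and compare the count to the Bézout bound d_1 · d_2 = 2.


Common zeros: {(5, 0), (5, 1)}; count = 2; Bézout bound = 2.

deg(f) = 2, deg(g) = 1, so Bézout bound = 2.
Scan x ∈ F_7. For each x, list the y ∈ F_7 with f(x, y) ≡ 0 and those with g(x, y) ≡ 0 (mod 7); the common zeros in that column are the intersection.
  x = 0: f ≡ 0 at y ∈ ∅; g ≡ 0 at y ∈ ∅; common: ∅.
  x = 1: f ≡ 0 at y ∈ {3}; g ≡ 0 at y ∈ ∅; common: ∅.
  x = 2: f ≡ 0 at y ∈ {5}; g ≡ 0 at y ∈ ∅; common: ∅.
  x = 3: f ≡ 0 at y ∈ ∅; g ≡ 0 at y ∈ ∅; common: ∅.
  x = 4: f ≡ 0 at y ∈ {1, 3}; g ≡ 0 at y ∈ ∅; common: ∅.
  x = 5: f ≡ 0 at y ∈ {0, 1}; g ≡ 0 at y ∈ {0, 1, 2, 3, 4, 5, 6}; common: {0, 1}.
  x = 6: f ≡ 0 at y ∈ {0, 5}; g ≡ 0 at y ∈ ∅; common: ∅.
Collecting: common zeros = {(5, 0), (5, 1)}, so the count is 2.
Comparison with the Bézout bound: 2 ≤ 2 = deg(f)·deg(g), as expected for curves with no common component (the bound is attained).


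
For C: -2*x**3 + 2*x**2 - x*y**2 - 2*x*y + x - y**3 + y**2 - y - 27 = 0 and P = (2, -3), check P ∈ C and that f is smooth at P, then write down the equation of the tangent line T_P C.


Tangent line at P: -18*x - 26*y - 42 = 0.

Step 1: f(2, -3) = 0, so P lies on C.
Step 2: partial derivatives
  f_x(x, y) = -6*x**2 + 4*x - y**2 - 2*y + 1, f_y(x, y) = -2*x*y - 2*x - 3*y**2 + 2*y - 1.
  f_x(P) = -18, f_y(P) = -26 (gradient nonzero, so P is smooth).
Step 3: tangent line at P: -18·(x − 2) + -26·(y − -3) = 0.
Expanding: -18*x - 26*y - 42 = 0.


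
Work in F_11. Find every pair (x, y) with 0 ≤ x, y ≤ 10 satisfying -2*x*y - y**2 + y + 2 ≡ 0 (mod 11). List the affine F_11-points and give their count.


Affine F_11-points: {(0, 2), (0, 10), (1, 1), (1, 9), (3, 3), (5, 6), (5, 7), (7, 4), (7, 5), (9, 8)}; count = 10.

For each of the 121 pairs (x, y) ∈ F_11², evaluate f(x, y) mod 11. Record the zeros.
  x = 0: [0↦2, 1↦2, 2↦0, 3↦7, 4↦1, 5↦4, 6↦5, 7↦4, 8↦1, 9↦7, 10↦0]  zeros at y ∈ {2, 10}
  x = 1: [0↦2, 1↦0, 2↦7, 3↦1, 4↦4, 5↦5, 6↦4, 7↦1, 8↦7, 9↦0, 10↦2]  zeros at y ∈ {1, 9}
  x = 2: [0↦2, 1↦9, 2↦3, 3↦6, 4↦7, 5↦6, 6↦3, 7↦9, 8↦2, 9↦4, 10↦4]  zeros at y ∈ ∅
  x = 3: [0↦2, 1↦7, 2↦10, 3↦0, 4↦10, 5↦7, 6↦2, 7↦6, 8↦8, 9↦8, 10↦6]  zeros at y ∈ {3}
  x = 4: [0↦2, 1↦5, 2↦6, 3↦5, 4↦2, 5↦8, 6↦1, 7↦3, 8↦3, 9↦1, 10↦8]  zeros at y ∈ ∅
  x = 5: [0↦2, 1↦3, 2↦2, 3↦10, 4↦5, 5↦9, 6↦0, 7↦0, 8↦9, 9↦5, 10↦10]  zeros at y ∈ {6, 7}
  x = 6: [0↦2, 1↦1, 2↦9, 3↦4, 4↦8, 5↦10, 6↦10, 7↦8, 8↦4, 9↦9, 10↦1]  zeros at y ∈ ∅
  x = 7: [0↦2, 1↦10, 2↦5, 3↦9, 4↦0, 5↦0, 6↦9, 7↦5, 8↦10, 9↦2, 10↦3]  zeros at y ∈ {4, 5}
  x = 8: [0↦2, 1↦8, 2↦1, 3↦3, 4↦3, 5↦1, 6↦8, 7↦2, 8↦5, 9↦6, 10↦5]  zeros at y ∈ ∅
  x = 9: [0↦2, 1↦6, 2↦8, 3↦8, 4↦6, 5↦2, 6↦7, 7↦10, 8↦0, 9↦10, 10↦7]  zeros at y ∈ {8}
  x = 10: [0↦2, 1↦4, 2↦4, 3↦2, 4↦9, 5↦3, 6↦6, 7↦7, 8↦6, 9↦3, 10↦9]  zeros at y ∈ ∅
Collecting zeros: affine points = {(0, 2), (0, 10), (1, 1), (1, 9), (3, 3), (5, 6), (5, 7), (7, 4), (7, 5), (9, 8)}.
Total count |C(F_11)_aff| = 10.


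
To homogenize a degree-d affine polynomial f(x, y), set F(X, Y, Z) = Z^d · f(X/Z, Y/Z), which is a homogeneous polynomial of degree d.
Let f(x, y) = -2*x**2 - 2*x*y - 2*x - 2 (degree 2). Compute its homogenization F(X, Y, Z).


F(X, Y, Z) = -2*X**2 - 2*X*Y - 2*X*Z - 2*Z**2

deg(f) = 2.
Substitute x = X/Z, y = Y/Z into f, then multiply by Z^2.
  monomial -2·x^2·y^0 ↦ -2·X^2·Y^0·Z^0.
  monomial -2·x^1·y^1 ↦ -2·X^1·Y^1·Z^0.
  monomial -2·x^1·y^0 ↦ -2·X^1·Y^0·Z^1.
  monomial -2·x^0·y^0 ↦ -2·X^0·Y^0·Z^2.
Collecting: F(X, Y, Z) = -2*X**2 - 2*X*Y - 2*X*Z - 2*Z**2.


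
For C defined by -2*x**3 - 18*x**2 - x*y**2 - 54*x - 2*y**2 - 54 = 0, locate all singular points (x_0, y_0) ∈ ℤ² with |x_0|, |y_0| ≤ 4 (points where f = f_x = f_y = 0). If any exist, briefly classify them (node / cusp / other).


Singular points: {(-3, 0)}; classification: cusp.

Compute partial derivatives:
  f_x = -6*x**2 - 36*x - y**2 - 54.
  f_y = -2*x*y - 4*y.
Scan x_0 ∈ {−4, ..., 4}. For each x_0, f_y(x_0, y) is a polynomial in y; find its integer roots y ∈ {−4, ..., 4}, then test f_x and f at those candidates.
  x = -4: f_y(-4, y) = 4*y; vanishes at y ∈ {0}. (-4, 0): f_x = -6 ≠ 0.
  x = -3: f_y(-3, y) = 2*y; vanishes at y ∈ {0}. (-3, 0): f_x = 0, f = 0 — SINGULAR.
  x = -2: f_y(-2, y) = 0; vanishes at y ∈ {-4, -3, -2, -1, 0, 1, 2, 3, 4}. (-2, -4): f_x = -22 ≠ 0; (-2, -3): f_x = -15 ≠ 0; (-2, -2): f_x = -10 ≠ 0; (-2, -1): f_x = -7 ≠ 0; (-2, 0): f_x = -6 ≠ 0; (-2, 1): f_x = -7 ≠ 0; (-2, 2): f_x = -10 ≠ 0; (-2, 3): f_x = -15 ≠ 0; (-2, 4): f_x = -22 ≠ 0.
  x = -1: f_y(-1, y) = -2*y; vanishes at y ∈ {0}. (-1, 0): f_x = -24 ≠ 0.
  x = 0: f_y(0, y) = -4*y; vanishes at y ∈ {0}. (0, 0): f_x = -54 ≠ 0.
  x = 1: f_y(1, y) = -6*y; vanishes at y ∈ {0}. (1, 0): f_x = -96 ≠ 0.
  x = 2: f_y(2, y) = -8*y; vanishes at y ∈ {0}. (2, 0): f_x = -150 ≠ 0.
  x = 3: f_y(3, y) = -10*y; vanishes at y ∈ {0}. (3, 0): f_x = -216 ≠ 0.
  x = 4: f_y(4, y) = -12*y; vanishes at y ∈ {0}. (4, 0): f_x = -294 ≠ 0.
Only singular point on the grid: (-3, 0).
Classify: substitute x = -3 + u, y = 0 + v and expand: f = -2*u**3 - u*v**2 + v**2.
No constant or linear terms (consistent with a singular point). Quadratic part: v**2. Cubic part: -2*u**3 - u*v**2.
The quadratic part v**2 is a perfect square, so there is a single (double) tangent line v = 0, i.e. y = 0. Restricting the cubic part to that line (v = 0) leaves -2*u**3 ≠ 0, so f is not divisible by v and the branch is v² ≈ 2*u**3 to lowest order — this is a cusp.
Classification: cusp.


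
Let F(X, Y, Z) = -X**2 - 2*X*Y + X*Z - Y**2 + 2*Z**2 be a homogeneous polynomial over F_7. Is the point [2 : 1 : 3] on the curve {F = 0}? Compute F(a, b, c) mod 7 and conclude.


F(2,1,3) ≡ 1 (mod 7); P is NOT on the curve.

Evaluate F(2, 1, 3) term-by-term (mod 7).
  -X**2 ↦ -1·4·1·1 = -4
  -2*X*Y ↦ -2·2·1·1 = -4
  X*Z ↦ 1·2·1·3 = 6
  -Y**2 ↦ -1·1·1·1 = -1
  2*Z**2 ↦ 2·1·1·9 = 18
Sum: F(2, 1, 3) = (-4) + (-4) + (6) + (-1) + (18) = 15.
Reducing mod 7: 15 ≡ 1 (mod 7).
Since F(a, b, c) ≡ 1 ≠ 0 (mod 7), P does NOT lie on the curve.


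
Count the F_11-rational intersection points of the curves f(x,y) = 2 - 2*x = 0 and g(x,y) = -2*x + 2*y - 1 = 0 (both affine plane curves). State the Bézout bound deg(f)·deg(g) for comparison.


Common zeros: {(1, 7)}; count = 1; Bézout bound = 1.

deg(f) = 1, deg(g) = 1, so Bézout bound = 1.
Scan x ∈ F_11. For each x, list the y ∈ F_11 with f(x, y) ≡ 0 and those with g(x, y) ≡ 0 (mod 11); the common zeros in that column are the intersection.
  x = 0: f ≡ 0 at y ∈ ∅; g ≡ 0 at y ∈ {6}; common: ∅.
  x = 1: f ≡ 0 at y ∈ {0, 1, 2, 3, 4, 5, 6, 7, 8, 9, 10}; g ≡ 0 at y ∈ {7}; common: {7}.
  x = 2: f ≡ 0 at y ∈ ∅; g ≡ 0 at y ∈ {8}; common: ∅.
  x = 3: f ≡ 0 at y ∈ ∅; g ≡ 0 at y ∈ {9}; common: ∅.
  x = 4: f ≡ 0 at y ∈ ∅; g ≡ 0 at y ∈ {10}; common: ∅.
  x = 5: f ≡ 0 at y ∈ ∅; g ≡ 0 at y ∈ {0}; common: ∅.
  x = 6: f ≡ 0 at y ∈ ∅; g ≡ 0 at y ∈ {1}; common: ∅.
  x = 7: f ≡ 0 at y ∈ ∅; g ≡ 0 at y ∈ {2}; common: ∅.
  x = 8: f ≡ 0 at y ∈ ∅; g ≡ 0 at y ∈ {3}; common: ∅.
  x = 9: f ≡ 0 at y ∈ ∅; g ≡ 0 at y ∈ {4}; common: ∅.
  x = 10: f ≡ 0 at y ∈ ∅; g ≡ 0 at y ∈ {5}; common: ∅.
Collecting: common zeros = {(1, 7)}, so the count is 1.
Comparison with the Bézout bound: 1 ≤ 1 = deg(f)·deg(g), as expected for curves with no common component (the bound is attained).


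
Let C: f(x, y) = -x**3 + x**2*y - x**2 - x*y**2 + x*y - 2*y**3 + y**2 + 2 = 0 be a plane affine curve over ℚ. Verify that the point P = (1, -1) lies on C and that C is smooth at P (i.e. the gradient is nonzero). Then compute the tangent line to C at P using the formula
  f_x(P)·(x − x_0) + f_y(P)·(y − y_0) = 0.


Tangent line at P: -9*x - 4*y + 5 = 0.

Step 1: f(1, -1) = 0, so P lies on C.
Step 2: partial derivatives
  f_x(x, y) = -3*x**2 + 2*x*y - 2*x - y**2 + y, f_y(x, y) = x**2 - 2*x*y + x - 6*y**2 + 2*y.
  f_x(P) = -9, f_y(P) = -4 (gradient nonzero, so P is smooth).
Step 3: tangent line at P: -9·(x − 1) + -4·(y − -1) = 0.
Expanding: -9*x - 4*y + 5 = 0.


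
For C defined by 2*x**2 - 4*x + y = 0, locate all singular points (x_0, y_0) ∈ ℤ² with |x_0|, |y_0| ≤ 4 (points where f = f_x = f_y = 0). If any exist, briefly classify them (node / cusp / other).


No singular points in the scanned grid; C is smooth there.

Compute partial derivatives:
  f_x = 4*x - 4.
  f_y = 1.
f_y = 1 is a nonzero constant, so f_y never vanishes: no point (x, y) can satisfy f = f_x = f_y = 0. In particular no (x, y) ∈ {−4, ..., 4}² is singular; the curve is smooth.


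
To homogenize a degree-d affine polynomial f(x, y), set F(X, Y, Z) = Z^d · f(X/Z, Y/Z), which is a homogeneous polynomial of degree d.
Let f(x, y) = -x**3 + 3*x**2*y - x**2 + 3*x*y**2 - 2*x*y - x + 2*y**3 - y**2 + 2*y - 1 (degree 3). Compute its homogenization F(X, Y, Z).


F(X, Y, Z) = -X**3 + 3*X**2*Y - X**2*Z + 3*X*Y**2 - 2*X*Y*Z - X*Z**2 + 2*Y**3 - Y**2*Z + 2*Y*Z**2 - Z**3

deg(f) = 3.
Substitute x = X/Z, y = Y/Z into f, then multiply by Z^3.
  monomial -1·x^3·y^0 ↦ -1·X^3·Y^0·Z^0.
  monomial 3·x^2·y^1 ↦ 3·X^2·Y^1·Z^0.
  monomial -1·x^2·y^0 ↦ -1·X^2·Y^0·Z^1.
  monomial 3·x^1·y^2 ↦ 3·X^1·Y^2·Z^0.
  monomial -2·x^1·y^1 ↦ -2·X^1·Y^1·Z^1.
  monomial -1·x^1·y^0 ↦ -1·X^1·Y^0·Z^2.
  monomial 2·x^0·y^3 ↦ 2·X^0·Y^3·Z^0.
  monomial -1·x^0·y^2 ↦ -1·X^0·Y^2·Z^1.
  monomial 2·x^0·y^1 ↦ 2·X^0·Y^1·Z^2.
  monomial -1·x^0·y^0 ↦ -1·X^0·Y^0·Z^3.
Collecting: F(X, Y, Z) = -X**3 + 3*X**2*Y - X**2*Z + 3*X*Y**2 - 2*X*Y*Z - X*Z**2 + 2*Y**3 - Y**2*Z + 2*Y*Z**2 - Z**3.


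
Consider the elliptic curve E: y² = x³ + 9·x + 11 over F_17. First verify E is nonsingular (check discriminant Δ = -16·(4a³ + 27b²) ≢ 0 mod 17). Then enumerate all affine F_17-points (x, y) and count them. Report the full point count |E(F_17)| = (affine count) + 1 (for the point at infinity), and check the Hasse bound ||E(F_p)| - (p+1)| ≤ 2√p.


Affine points = {(1, 2), (1, 15), (4, 3), (4, 14), (6, 3), (6, 14), (7, 3), (7, 14), (8, 0), (10, 8), (10, 9), (11, 8), (11, 9), (13, 8), (13, 9), (14, 5), (14, 12), (15, 6), (15, 11), (16, 1), (16, 16)}; affine count = 21; |E(F_17)| = 22.

Discriminant check: Δ ∝ 4a³ + 27b² = 4·9³ + 27·11² = 4·729 + 27·121 ≡ 12 (mod 17). Nonzero ⇒ E is nonsingular.
For each x ∈ F_17, compute rhs = x³ + 9·x + 11 mod 17, then count y ∈ F_17 with y² ≡ rhs.
  x = 0: rhs = 11, matching y values: none (0 points).
  x = 1: rhs = 4, matching y values: 2, 15 (2 points).
  x = 2: rhs = 3, matching y values: none (0 points).
  x = 3: rhs = 14, matching y values: none (0 points).
  x = 4: rhs = 9, matching y values: 3, 14 (2 points).
  x = 5: rhs = 11, matching y values: none (0 points).
  x = 6: rhs = 9, matching y values: 3, 14 (2 points).
  x = 7: rhs = 9, matching y values: 3, 14 (2 points).
  x = 8: rhs = 0, matching y values: 0 (1 points).
  x = 9: rhs = 5, matching y values: none (0 points).
  x = 10: rhs = 13, matching y values: 8, 9 (2 points).
  x = 11: rhs = 13, matching y values: 8, 9 (2 points).
  x = 12: rhs = 11, matching y values: none (0 points).
  x = 13: rhs = 13, matching y values: 8, 9 (2 points).
  x = 14: rhs = 8, matching y values: 5, 12 (2 points).
  x = 15: rhs = 2, matching y values: 6, 11 (2 points).
  x = 16: rhs = 1, matching y values: 1, 16 (2 points).
Total affine count: 21.
Full point count |E(F_17)| = 21 + 1 = 22.
Hasse bound: |22 − (17+1)| = |4| = 4 ≤ 2√17 ≈ 8.2462 ✓.


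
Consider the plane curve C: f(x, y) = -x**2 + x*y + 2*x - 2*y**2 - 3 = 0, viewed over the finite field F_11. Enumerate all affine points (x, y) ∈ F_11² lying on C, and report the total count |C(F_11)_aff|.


Affine F_11-points: {(0, 2), (0, 9), (3, 8), (3, 10), (4, 0), (4, 2), (7, 1), (7, 8), (9, 0), (9, 10)}; count = 10.

For each of the 121 pairs (x, y) ∈ F_11², evaluate f(x, y) mod 11. Record the zeros.
  x = 0: [0↦8, 1↦6, 2↦0, 3↦1, 4↦9, 5↦2, 6↦2, 7↦9, 8↦1, 9↦0, 10↦6]  zeros at y ∈ {2, 9}
  x = 1: [0↦9, 1↦8, 2↦3, 3↦5, 4↦3, 5↦8, 6↦9, 7↦6, 8↦10, 9↦10, 10↦6]  zeros at y ∈ ∅
  x = 2: [0↦8, 1↦8, 2↦4, 3↦7, 4↦6, 5↦1, 6↦3, 7↦1, 8↦6, 9↦7, 10↦4]  zeros at y ∈ ∅
  x = 3: [0↦5, 1↦6, 2↦3, 3↦7, 4↦7, 5↦3, 6↦6, 7↦5, 8↦0, 9↦2, 10↦0]  zeros at y ∈ {8, 10}
  x = 4: [0↦0, 1↦2, 2↦0, 3↦5, 4↦6, 5↦3, 6↦7, 7↦7, 8↦3, 9↦6, 10↦5]  zeros at y ∈ {0, 2}
  x = 5: [0↦4, 1↦7, 2↦6, 3↦1, 4↦3, 5↦1, 6↦6, 7↦7, 8↦4, 9↦8, 10↦8]  zeros at y ∈ ∅
  x = 6: [0↦6, 1↦10, 2↦10, 3↦6, 4↦9, 5↦8, 6↦3, 7↦5, 8↦3, 9↦8, 10↦9]  zeros at y ∈ ∅
  x = 7: [0↦6, 1↦0, 2↦1, 3↦9, 4↦2, 5↦2, 6↦9, 7↦1, 8↦0, 9↦6, 10↦8]  zeros at y ∈ {1, 8}
  x = 8: [0↦4, 1↦10, 2↦1, 3↦10, 4↦4, 5↦5, 6↦2, 7↦6, 8↦6, 9↦2, 10↦5]  zeros at y ∈ ∅
  x = 9: [0↦0, 1↦7, 2↦10, 3↦9, 4↦4, 5↦6, 6↦4, 7↦9, 8↦10, 9↦7, 10↦0]  zeros at y ∈ {0, 10}
  x = 10: [0↦5, 1↦2, 2↦6, 3↦6, 4↦2, 5↦5, 6↦4, 7↦10, 8↦1, 9↦10, 10↦4]  zeros at y ∈ ∅
Collecting zeros: affine points = {(0, 2), (0, 9), (3, 8), (3, 10), (4, 0), (4, 2), (7, 1), (7, 8), (9, 0), (9, 10)}.
Total count |C(F_11)_aff| = 10.


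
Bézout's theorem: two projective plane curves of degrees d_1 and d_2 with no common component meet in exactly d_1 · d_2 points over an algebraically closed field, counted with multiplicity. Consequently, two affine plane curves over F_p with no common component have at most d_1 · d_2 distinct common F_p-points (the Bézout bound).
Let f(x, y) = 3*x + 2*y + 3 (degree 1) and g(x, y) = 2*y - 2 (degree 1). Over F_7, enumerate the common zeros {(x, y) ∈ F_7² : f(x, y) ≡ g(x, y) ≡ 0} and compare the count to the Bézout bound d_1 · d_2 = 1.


Common zeros: {(3, 1)}; count = 1; Bézout bound = 1.

deg(f) = 1, deg(g) = 1, so Bézout bound = 1.
Scan x ∈ F_7. For each x, list the y ∈ F_7 with f(x, y) ≡ 0 and those with g(x, y) ≡ 0 (mod 7); the common zeros in that column are the intersection.
  x = 0: f ≡ 0 at y ∈ {2}; g ≡ 0 at y ∈ {1}; common: ∅.
  x = 1: f ≡ 0 at y ∈ {4}; g ≡ 0 at y ∈ {1}; common: ∅.
  x = 2: f ≡ 0 at y ∈ {6}; g ≡ 0 at y ∈ {1}; common: ∅.
  x = 3: f ≡ 0 at y ∈ {1}; g ≡ 0 at y ∈ {1}; common: {1}.
  x = 4: f ≡ 0 at y ∈ {3}; g ≡ 0 at y ∈ {1}; common: ∅.
  x = 5: f ≡ 0 at y ∈ {5}; g ≡ 0 at y ∈ {1}; common: ∅.
  x = 6: f ≡ 0 at y ∈ {0}; g ≡ 0 at y ∈ {1}; common: ∅.
Collecting: common zeros = {(3, 1)}, so the count is 1.
Comparison with the Bézout bound: 1 ≤ 1 = deg(f)·deg(g), as expected for curves with no common component (the bound is attained).


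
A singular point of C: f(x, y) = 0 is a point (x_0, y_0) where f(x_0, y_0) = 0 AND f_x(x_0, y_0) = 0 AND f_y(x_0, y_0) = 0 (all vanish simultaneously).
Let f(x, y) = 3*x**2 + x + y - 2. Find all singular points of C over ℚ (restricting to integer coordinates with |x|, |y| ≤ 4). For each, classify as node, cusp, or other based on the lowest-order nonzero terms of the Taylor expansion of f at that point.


No singular points in the scanned grid; C is smooth there.

Compute partial derivatives:
  f_x = 6*x + 1.
  f_y = 1.
f_y = 1 is a nonzero constant, so f_y never vanishes: no point (x, y) can satisfy f = f_x = f_y = 0. In particular no (x, y) ∈ {−4, ..., 4}² is singular; the curve is smooth.


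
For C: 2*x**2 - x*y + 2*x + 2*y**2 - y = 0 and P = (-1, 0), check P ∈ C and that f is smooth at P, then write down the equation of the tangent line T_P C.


Tangent line at P: -2*x - 2 = 0.

Step 1: f(-1, 0) = 0, so P lies on C.
Step 2: partial derivatives
  f_x(x, y) = 4*x - y + 2, f_y(x, y) = -x + 4*y - 1.
  f_x(P) = -2, f_y(P) = 0 (gradient nonzero, so P is smooth).
Step 3: tangent line at P: -2·(x − -1) + 0·(y − 0) = 0.
Expanding: -2*x - 2 = 0.


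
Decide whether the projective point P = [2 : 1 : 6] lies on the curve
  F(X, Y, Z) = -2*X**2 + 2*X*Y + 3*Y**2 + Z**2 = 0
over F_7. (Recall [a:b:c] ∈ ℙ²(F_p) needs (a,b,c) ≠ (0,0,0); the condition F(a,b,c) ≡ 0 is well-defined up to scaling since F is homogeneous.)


F(2,1,6) ≡ 0 (mod 7); P is on the curve.

Evaluate F(2, 1, 6) term-by-term (mod 7).
  -2*X**2 ↦ -2·4·1·1 = -8
  2*X*Y ↦ 2·2·1·1 = 4
  3*Y**2 ↦ 3·1·1·1 = 3
  Z**2 ↦ 1·1·1·36 = 36
Sum: F(2, 1, 6) = (-8) + (4) + (3) + (36) = 35.
Reducing mod 7: 35 ≡ 0 (mod 7).
Since F(a, b, c) ≡ 0 (mod 7), P lies on the curve.


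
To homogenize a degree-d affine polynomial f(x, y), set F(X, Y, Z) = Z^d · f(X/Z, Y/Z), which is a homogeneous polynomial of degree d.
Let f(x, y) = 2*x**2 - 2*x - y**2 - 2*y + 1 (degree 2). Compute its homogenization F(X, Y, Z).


F(X, Y, Z) = 2*X**2 - 2*X*Z - Y**2 - 2*Y*Z + Z**2

deg(f) = 2.
Substitute x = X/Z, y = Y/Z into f, then multiply by Z^2.
  monomial 2·x^2·y^0 ↦ 2·X^2·Y^0·Z^0.
  monomial -2·x^1·y^0 ↦ -2·X^1·Y^0·Z^1.
  monomial -1·x^0·y^2 ↦ -1·X^0·Y^2·Z^0.
  monomial -2·x^0·y^1 ↦ -2·X^0·Y^1·Z^1.
  monomial 1·x^0·y^0 ↦ 1·X^0·Y^0·Z^2.
Collecting: F(X, Y, Z) = 2*X**2 - 2*X*Z - Y**2 - 2*Y*Z + Z**2.


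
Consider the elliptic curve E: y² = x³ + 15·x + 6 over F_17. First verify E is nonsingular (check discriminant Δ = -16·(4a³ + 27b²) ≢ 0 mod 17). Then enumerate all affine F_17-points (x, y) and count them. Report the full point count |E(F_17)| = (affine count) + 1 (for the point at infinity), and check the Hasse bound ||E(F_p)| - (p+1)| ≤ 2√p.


Affine points = {(5, 6), (5, 11), (8, 3), (8, 14), (10, 0), (13, 1), (13, 16), (14, 6), (14, 11), (15, 6), (15, 11)}; affine count = 11; |E(F_17)| = 12.

Discriminant check: Δ ∝ 4a³ + 27b² = 4·15³ + 27·6² = 4·3375 + 27·36 ≡ 5 (mod 17). Nonzero ⇒ E is nonsingular.
For each x ∈ F_17, compute rhs = x³ + 15·x + 6 mod 17, then count y ∈ F_17 with y² ≡ rhs.
  x = 0: rhs = 6, matching y values: none (0 points).
  x = 1: rhs = 5, matching y values: none (0 points).
  x = 2: rhs = 10, matching y values: none (0 points).
  x = 3: rhs = 10, matching y values: none (0 points).
  x = 4: rhs = 11, matching y values: none (0 points).
  x = 5: rhs = 2, matching y values: 6, 11 (2 points).
  x = 6: rhs = 6, matching y values: none (0 points).
  x = 7: rhs = 12, matching y values: none (0 points).
  x = 8: rhs = 9, matching y values: 3, 14 (2 points).
  x = 9: rhs = 3, matching y values: none (0 points).
  x = 10: rhs = 0, matching y values: 0 (1 points).
  x = 11: rhs = 6, matching y values: none (0 points).
  x = 12: rhs = 10, matching y values: none (0 points).
  x = 13: rhs = 1, matching y values: 1, 16 (2 points).
  x = 14: rhs = 2, matching y values: 6, 11 (2 points).
  x = 15: rhs = 2, matching y values: 6, 11 (2 points).
  x = 16: rhs = 7, matching y values: none (0 points).
Total affine count: 11.
Full point count |E(F_17)| = 11 + 1 = 12.
Hasse bound: |12 − (17+1)| = |-6| = 6 ≤ 2√17 ≈ 8.2462 ✓.


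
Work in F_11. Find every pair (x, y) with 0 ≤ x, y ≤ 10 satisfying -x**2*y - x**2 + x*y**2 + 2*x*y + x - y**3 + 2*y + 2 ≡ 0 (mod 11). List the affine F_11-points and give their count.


Affine F_11-points: {(2, 0), (2, 6), (2, 7), (5, 6), (6, 7), (8, 5), (9, 5), (10, 0)}; count = 8.

For each of the 121 pairs (x, y) ∈ F_11², evaluate f(x, y) mod 11. Record the zeros.
  x = 0: [0↦2, 1↦3, 2↦9, 3↦3, 4↦1, 5↦8, 6↦7, 7↦3, 8↦1, 9↦6, 10↦1]  zeros at y ∈ ∅
  x = 1: [0↦2, 1↦5, 2↦4, 3↦4, 4↦10, 5↦5, 6↦5, 7↦4, 8↦7, 9↦8, 10↦1]  zeros at y ∈ ∅
  x = 2: [0↦0, 1↦3, 2↦4, 3↦8, 4↦9, 5↦1, 6↦0, 7↦0, 8↦6, 9↦1, 10↦1]  zeros at y ∈ {0, 6, 7}
  x = 3: [0↦7, 1↦8, 2↦9, 3↦4, 4↦9, 5↦7, 6↦3, 7↦2, 8↦9, 9↦7, 10↦1]  zeros at y ∈ ∅
  x = 4: [0↦1, 1↦9, 2↦8, 3↦3, 4↦10, 5↦1, 6↦3, 7↦10, 8↦5, 9↦4, 10↦1]  zeros at y ∈ ∅
  x = 5: [0↦4, 1↦6, 2↦1, 3↦5, 4↦1, 5↦5, 6↦0, 7↦2, 8↦5, 9↦3, 10↦1]  zeros at y ∈ {6}
  x = 6: [0↦5, 1↦10, 2↦10, 3↦10, 4↦4, 5↦8, 6↦5, 7↦0, 8↦9, 9↦4, 10↦1]  zeros at y ∈ {7}
  x = 7: [0↦4, 1↦10, 2↦2, 3↦7, 4↦8, 5↦10, 6↦7, 7↦4, 8↦6, 9↦7, 10↦1]  zeros at y ∈ ∅
  x = 8: [0↦1, 1↦6, 2↦10, 3↦7, 4↦2, 5↦0, 6↦6, 7↦3, 8↦7, 9↦1, 10↦1]  zeros at y ∈ {5}
  x = 9: [0↦7, 1↦9, 2↦1, 3↦10, 4↦8, 5↦0, 6↦2, 7↦8, 8↦1, 9↦8, 10↦1]  zeros at y ∈ {5}
  x = 10: [0↦0, 1↦8, 2↦8, 3↦5, 4↦4, 5↦10, 6↦6, 7↦8, 8↦10, 9↦6, 10↦1]  zeros at y ∈ {0}
Collecting zeros: affine points = {(2, 0), (2, 6), (2, 7), (5, 6), (6, 7), (8, 5), (9, 5), (10, 0)}.
Total count |C(F_11)_aff| = 8.


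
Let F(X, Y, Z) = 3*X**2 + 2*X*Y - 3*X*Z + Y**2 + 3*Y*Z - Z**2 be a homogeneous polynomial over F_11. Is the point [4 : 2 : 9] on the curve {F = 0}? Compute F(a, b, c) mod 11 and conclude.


F(4,2,9) ≡ 10 (mod 11); P is NOT on the curve.

Evaluate F(4, 2, 9) term-by-term (mod 11).
  3*X**2 ↦ 3·16·1·1 = 48
  2*X*Y ↦ 2·4·2·1 = 16
  -3*X*Z ↦ -3·4·1·9 = -108
  Y**2 ↦ 1·1·4·1 = 4
  3*Y*Z ↦ 3·1·2·9 = 54
  -Z**2 ↦ -1·1·1·81 = -81
Sum: F(4, 2, 9) = (48) + (16) + (-108) + (4) + (54) + (-81) = -67.
Reducing mod 11: -67 ≡ 10 (mod 11).
Since F(a, b, c) ≡ 10 ≠ 0 (mod 11), P does NOT lie on the curve.


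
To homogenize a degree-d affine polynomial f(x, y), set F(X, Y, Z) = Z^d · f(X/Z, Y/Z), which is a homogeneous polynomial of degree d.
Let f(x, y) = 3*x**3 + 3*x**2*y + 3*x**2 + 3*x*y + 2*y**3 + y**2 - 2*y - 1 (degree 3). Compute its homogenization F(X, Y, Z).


F(X, Y, Z) = 3*X**3 + 3*X**2*Y + 3*X**2*Z + 3*X*Y*Z + 2*Y**3 + Y**2*Z - 2*Y*Z**2 - Z**3

deg(f) = 3.
Substitute x = X/Z, y = Y/Z into f, then multiply by Z^3.
  monomial 3·x^3·y^0 ↦ 3·X^3·Y^0·Z^0.
  monomial 3·x^2·y^1 ↦ 3·X^2·Y^1·Z^0.
  monomial 3·x^2·y^0 ↦ 3·X^2·Y^0·Z^1.
  monomial 3·x^1·y^1 ↦ 3·X^1·Y^1·Z^1.
  monomial 2·x^0·y^3 ↦ 2·X^0·Y^3·Z^0.
  monomial 1·x^0·y^2 ↦ 1·X^0·Y^2·Z^1.
  monomial -2·x^0·y^1 ↦ -2·X^0·Y^1·Z^2.
  monomial -1·x^0·y^0 ↦ -1·X^0·Y^0·Z^3.
Collecting: F(X, Y, Z) = 3*X**3 + 3*X**2*Y + 3*X**2*Z + 3*X*Y*Z + 2*Y**3 + Y**2*Z - 2*Y*Z**2 - Z**3.


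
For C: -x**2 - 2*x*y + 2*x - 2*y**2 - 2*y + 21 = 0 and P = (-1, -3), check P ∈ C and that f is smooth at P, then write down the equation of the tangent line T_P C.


Tangent line at P: 10*x + 12*y + 46 = 0.

Step 1: f(-1, -3) = 0, so P lies on C.
Step 2: partial derivatives
  f_x(x, y) = -2*x - 2*y + 2, f_y(x, y) = -2*x - 4*y - 2.
  f_x(P) = 10, f_y(P) = 12 (gradient nonzero, so P is smooth).
Step 3: tangent line at P: 10·(x − -1) + 12·(y − -3) = 0.
Expanding: 10*x + 12*y + 46 = 0.


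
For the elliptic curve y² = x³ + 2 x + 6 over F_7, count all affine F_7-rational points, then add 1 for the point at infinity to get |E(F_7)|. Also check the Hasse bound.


Affine points = {(1, 3), (1, 4), (2, 2), (2, 5), (3, 2), (3, 5), (4, 1), (4, 6), (5, 1), (5, 6)}; affine count = 10; |E(F_7)| = 11.

Discriminant check: Δ ∝ 4a³ + 27b² = 4·2³ + 27·6² = 4·8 + 27·36 ≡ 3 (mod 7). Nonzero ⇒ E is nonsingular.
For each x ∈ F_7, compute rhs = x³ + 2·x + 6 mod 7, then count y ∈ F_7 with y² ≡ rhs.
  x = 0: rhs = 6, matching y values: none (0 points).
  x = 1: rhs = 2, matching y values: 3, 4 (2 points).
  x = 2: rhs = 4, matching y values: 2, 5 (2 points).
  x = 3: rhs = 4, matching y values: 2, 5 (2 points).
  x = 4: rhs = 1, matching y values: 1, 6 (2 points).
  x = 5: rhs = 1, matching y values: 1, 6 (2 points).
  x = 6: rhs = 3, matching y values: none (0 points).
Total affine count: 10.
Full point count |E(F_7)| = 10 + 1 = 11.
Hasse bound: |11 − (7+1)| = |3| = 3 ≤ 2√7 ≈ 5.2915 ✓.


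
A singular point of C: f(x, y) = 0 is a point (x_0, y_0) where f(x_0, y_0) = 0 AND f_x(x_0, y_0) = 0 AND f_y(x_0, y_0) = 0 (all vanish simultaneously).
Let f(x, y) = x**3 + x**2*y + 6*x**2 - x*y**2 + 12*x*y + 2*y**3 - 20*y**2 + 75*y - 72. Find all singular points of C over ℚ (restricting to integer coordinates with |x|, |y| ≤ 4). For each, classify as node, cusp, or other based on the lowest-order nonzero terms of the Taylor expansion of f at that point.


Singular points: {(-3, 3)}; classification: cusp.

Compute partial derivatives:
  f_x = 3*x**2 + 2*x*y + 12*x - y**2 + 12*y.
  f_y = x**2 - 2*x*y + 12*x + 6*y**2 - 40*y + 75.
Scan x_0 ∈ {−4, ..., 4}. For each x_0, f_y(x_0, y) is a polynomial in y; find its integer roots y ∈ {−4, ..., 4}, then test f_x and f at those candidates.
  x = -4: f_y(-4, y) = 6*y**2 - 32*y + 43; no integer root y with |y| ≤ 4.
  x = -3: f_y(-3, y) = 6*y**2 - 34*y + 48; vanishes at y ∈ {3}. (-3, 3): f_x = 0, f = 0 — SINGULAR.
  x = -2: f_y(-2, y) = 6*y**2 - 36*y + 55; no integer root y with |y| ≤ 4.
  x = -1: f_y(-1, y) = 6*y**2 - 38*y + 64; no integer root y with |y| ≤ 4.
  x = 0: f_y(0, y) = 6*y**2 - 40*y + 75; no integer root y with |y| ≤ 4.
  x = 1: f_y(1, y) = 6*y**2 - 42*y + 88; no integer root y with |y| ≤ 4.
  x = 2: f_y(2, y) = 6*y**2 - 44*y + 103; no integer root y with |y| ≤ 4.
  x = 3: f_y(3, y) = 6*y**2 - 46*y + 120; no integer root y with |y| ≤ 4.
  x = 4: f_y(4, y) = 6*y**2 - 48*y + 139; no integer root y with |y| ≤ 4.
Only singular point on the grid: (-3, 3).
Classify: substitute x = -3 + u, y = 3 + v and expand: f = u**3 + u**2*v - u*v**2 + 2*v**3 + v**2.
No constant or linear terms (consistent with a singular point). Quadratic part: v**2. Cubic part: u**3 + u**2*v - u*v**2 + 2*v**3.
The quadratic part v**2 is a perfect square, so there is a single (double) tangent line v = 0, i.e. y = 3. Restricting the cubic part to that line (v = 0) leaves u**3 ≠ 0, so f is not divisible by v and the branch is v² ≈ -u**3 to lowest order — this is a cusp.
Classification: cusp.


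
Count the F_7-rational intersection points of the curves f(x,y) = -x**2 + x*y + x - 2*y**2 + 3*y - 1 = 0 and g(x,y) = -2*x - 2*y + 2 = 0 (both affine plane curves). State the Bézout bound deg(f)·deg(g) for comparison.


Common zeros: {(0, 1), (6, 2)}; count = 2; Bézout bound = 2.

deg(f) = 2, deg(g) = 1, so Bézout bound = 2.
Scan x ∈ F_7. For each x, list the y ∈ F_7 with f(x, y) ≡ 0 and those with g(x, y) ≡ 0 (mod 7); the common zeros in that column are the intersection.
  x = 0: f ≡ 0 at y ∈ {1, 4}; g ≡ 0 at y ∈ {1}; common: {1}.
  x = 1: f ≡ 0 at y ∈ {3, 6}; g ≡ 0 at y ∈ {0}; common: ∅.
  x = 2: f ≡ 0 at y ∈ {1, 5}; g ≡ 0 at y ∈ {6}; common: ∅.
  x = 3: f ≡ 0 at y ∈ {0, 3}; g ≡ 0 at y ∈ {5}; common: ∅.
  x = 4: f ≡ 0 at y ∈ {2, 5}; g ≡ 0 at y ∈ {4}; common: ∅.
  x = 5: f ≡ 0 at y ∈ {0, 4}; g ≡ 0 at y ∈ {3}; common: ∅.
  x = 6: f ≡ 0 at y ∈ {2, 6}; g ≡ 0 at y ∈ {2}; common: {2}.
Collecting: common zeros = {(0, 1), (6, 2)}, so the count is 2.
Comparison with the Bézout bound: 2 ≤ 2 = deg(f)·deg(g), as expected for curves with no common component (the bound is attained).


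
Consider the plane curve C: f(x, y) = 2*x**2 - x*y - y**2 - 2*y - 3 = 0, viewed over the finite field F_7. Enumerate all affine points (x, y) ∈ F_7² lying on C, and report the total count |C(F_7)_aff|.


Affine F_7-points: {(2, 1), (2, 2), (3, 4), (3, 5), (6, 2), (6, 4)}; count = 6.

For each of the 49 pairs (x, y) ∈ F_7², evaluate f(x, y) mod 7. Record the zeros.
  x = 0: [0↦4, 1↦1, 2↦3, 3↦3, 4↦1, 5↦4, 6↦5]  zeros at y ∈ ∅
  x = 1: [0↦6, 1↦2, 2↦3, 3↦2, 4↦6, 5↦1, 6↦1]  zeros at y ∈ ∅
  x = 2: [0↦5, 1↦0, 2↦0, 3↦5, 4↦1, 5↦2, 6↦1]  zeros at y ∈ {1, 2}
  x = 3: [0↦1, 1↦2, 2↦1, 3↦5, 4↦0, 5↦0, 6↦5]  zeros at y ∈ {4, 5}
  x = 4: [0↦1, 1↦1, 2↦6, 3↦2, 4↦3, 5↦2, 6↦6]  zeros at y ∈ ∅
  x = 5: [0↦5, 1↦4, 2↦1, 3↦3, 4↦3, 5↦1, 6↦4]  zeros at y ∈ ∅
  x = 6: [0↦6, 1↦4, 2↦0, 3↦1, 4↦0, 5↦4, 6↦6]  zeros at y ∈ {2, 4}
Collecting zeros: affine points = {(2, 1), (2, 2), (3, 4), (3, 5), (6, 2), (6, 4)}.
Total count |C(F_7)_aff| = 6.


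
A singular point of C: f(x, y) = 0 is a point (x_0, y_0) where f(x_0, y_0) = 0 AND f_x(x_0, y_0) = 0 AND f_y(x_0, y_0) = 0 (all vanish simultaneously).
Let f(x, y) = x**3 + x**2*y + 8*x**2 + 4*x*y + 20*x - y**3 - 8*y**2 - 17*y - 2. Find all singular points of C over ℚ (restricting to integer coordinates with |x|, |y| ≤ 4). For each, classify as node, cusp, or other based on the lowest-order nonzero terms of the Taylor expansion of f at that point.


Singular points: {(-2, -3)}; classification: node.

Compute partial derivatives:
  f_x = 3*x**2 + 2*x*y + 16*x + 4*y + 20.
  f_y = x**2 + 4*x - 3*y**2 - 16*y - 17.
Scan x_0 ∈ {−4, ..., 4}. For each x_0, f_y(x_0, y) is a polynomial in y; find its integer roots y ∈ {−4, ..., 4}, then test f_x and f at those candidates.
  x = -4: f_y(-4, y) = -3*y**2 - 16*y - 17; no integer root y with |y| ≤ 4.
  x = -3: f_y(-3, y) = -3*y**2 - 16*y - 20; vanishes at y ∈ {-2}. (-3, -2): f_x = 3 ≠ 0.
  x = -2: f_y(-2, y) = -3*y**2 - 16*y - 21; vanishes at y ∈ {-3}. (-2, -3): f_x = 0, f = 0 — SINGULAR.
  x = -1: f_y(-1, y) = -3*y**2 - 16*y - 20; vanishes at y ∈ {-2}. (-1, -2): f_x = 3 ≠ 0.
  x = 0: f_y(0, y) = -3*y**2 - 16*y - 17; no integer root y with |y| ≤ 4.
  x = 1: f_y(1, y) = -3*y**2 - 16*y - 12; no integer root y with |y| ≤ 4.
  x = 2: f_y(2, y) = -3*y**2 - 16*y - 5; no integer root y with |y| ≤ 4.
  x = 3: f_y(3, y) = -3*y**2 - 16*y + 4; no integer root y with |y| ≤ 4.
  x = 4: f_y(4, y) = -3*y**2 - 16*y + 15; no integer root y with |y| ≤ 4.
Only singular point on the grid: (-2, -3).
Classify: substitute x = -2 + u, y = -3 + v and expand: f = u**3 + u**2*v - u**2 - v**3 + v**2.
No constant or linear terms (consistent with a singular point). Quadratic part: -u**2 + v**2. Cubic part: u**3 + u**2*v - v**3.
The quadratic part v**2 - u**2 = (v − u)(v + u) splits into two distinct linear factors, so there are two distinct tangent lines y − -3 = ±(x − -2) — this is a node (ordinary double point).
Classification: node.


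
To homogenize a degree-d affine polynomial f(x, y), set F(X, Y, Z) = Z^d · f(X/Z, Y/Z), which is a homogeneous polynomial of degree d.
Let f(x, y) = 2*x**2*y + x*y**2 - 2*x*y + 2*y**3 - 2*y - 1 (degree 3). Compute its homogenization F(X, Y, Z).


F(X, Y, Z) = 2*X**2*Y + X*Y**2 - 2*X*Y*Z + 2*Y**3 - 2*Y*Z**2 - Z**3

deg(f) = 3.
Substitute x = X/Z, y = Y/Z into f, then multiply by Z^3.
  monomial 2·x^2·y^1 ↦ 2·X^2·Y^1·Z^0.
  monomial 1·x^1·y^2 ↦ 1·X^1·Y^2·Z^0.
  monomial -2·x^1·y^1 ↦ -2·X^1·Y^1·Z^1.
  monomial 2·x^0·y^3 ↦ 2·X^0·Y^3·Z^0.
  monomial -2·x^0·y^1 ↦ -2·X^0·Y^1·Z^2.
  monomial -1·x^0·y^0 ↦ -1·X^0·Y^0·Z^3.
Collecting: F(X, Y, Z) = 2*X**2*Y + X*Y**2 - 2*X*Y*Z + 2*Y**3 - 2*Y*Z**2 - Z**3.


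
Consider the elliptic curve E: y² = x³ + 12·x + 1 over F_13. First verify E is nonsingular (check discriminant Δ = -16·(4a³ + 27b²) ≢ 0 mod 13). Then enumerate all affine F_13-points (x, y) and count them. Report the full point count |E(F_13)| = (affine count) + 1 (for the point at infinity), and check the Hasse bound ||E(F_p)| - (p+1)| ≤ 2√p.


Affine points = {(0, 1), (0, 12), (1, 1), (1, 12), (3, 5), (3, 8), (4, 3), (4, 10), (5, 2), (5, 11), (6, 4), (6, 9), (7, 5), (7, 8), (10, 4), (10, 9), (12, 1), (12, 12)}; affine count = 18; |E(F_13)| = 19.

Discriminant check: Δ ∝ 4a³ + 27b² = 4·12³ + 27·1² = 4·1728 + 27·1 ≡ 10 (mod 13). Nonzero ⇒ E is nonsingular.
For each x ∈ F_13, compute rhs = x³ + 12·x + 1 mod 13, then count y ∈ F_13 with y² ≡ rhs.
  x = 0: rhs = 1, matching y values: 1, 12 (2 points).
  x = 1: rhs = 1, matching y values: 1, 12 (2 points).
  x = 2: rhs = 7, matching y values: none (0 points).
  x = 3: rhs = 12, matching y values: 5, 8 (2 points).
  x = 4: rhs = 9, matching y values: 3, 10 (2 points).
  x = 5: rhs = 4, matching y values: 2, 11 (2 points).
  x = 6: rhs = 3, matching y values: 4, 9 (2 points).
  x = 7: rhs = 12, matching y values: 5, 8 (2 points).
  x = 8: rhs = 11, matching y values: none (0 points).
  x = 9: rhs = 6, matching y values: none (0 points).
  x = 10: rhs = 3, matching y values: 4, 9 (2 points).
  x = 11: rhs = 8, matching y values: none (0 points).
  x = 12: rhs = 1, matching y values: 1, 12 (2 points).
Total affine count: 18.
Full point count |E(F_13)| = 18 + 1 = 19.
Hasse bound: |19 − (13+1)| = |5| = 5 ≤ 2√13 ≈ 7.2111 ✓.
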